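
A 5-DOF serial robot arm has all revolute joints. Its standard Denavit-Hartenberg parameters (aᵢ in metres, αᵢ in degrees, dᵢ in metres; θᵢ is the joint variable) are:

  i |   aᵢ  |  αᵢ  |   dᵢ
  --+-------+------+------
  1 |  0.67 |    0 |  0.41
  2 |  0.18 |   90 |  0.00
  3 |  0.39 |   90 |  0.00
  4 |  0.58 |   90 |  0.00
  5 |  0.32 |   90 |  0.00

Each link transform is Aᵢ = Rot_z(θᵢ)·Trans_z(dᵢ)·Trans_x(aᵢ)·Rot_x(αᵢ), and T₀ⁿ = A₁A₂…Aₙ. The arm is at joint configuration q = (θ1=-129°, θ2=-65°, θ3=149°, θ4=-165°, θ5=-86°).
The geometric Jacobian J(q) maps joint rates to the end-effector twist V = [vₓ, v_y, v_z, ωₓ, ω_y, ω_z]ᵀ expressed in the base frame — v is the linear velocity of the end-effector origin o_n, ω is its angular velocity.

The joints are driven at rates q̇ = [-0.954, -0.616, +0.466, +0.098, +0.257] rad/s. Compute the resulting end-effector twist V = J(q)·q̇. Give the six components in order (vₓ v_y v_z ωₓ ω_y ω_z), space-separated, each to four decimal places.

-0.9092 0.7157 -0.0280 0.0685 0.7190 -1.5203

o_n = [-0.6340, -0.6284, 0.0376]
J₁: ẑ×o_n = [0.6284, -0.6340, 0.0000], ω = ẑ
J2: z=[0.0000, 0.0000, 1.0000] o=[-0.4216, -0.5207, 0.4100] → [0.1077, -0.2124, 0.0000, 0.0000, 0.0000, 1.0000]
J3: z=[0.2419, 0.9703, 0.0000] o=[-0.5963, -0.4771, 0.4100] → [-0.3613, 0.0901, -0.0000, 0.2419, 0.9703, 0.0000]
J4: z=[-0.4997, 0.1246, 0.8572] o=[-0.2719, -0.5580, 0.6109] → [-0.0111, -0.5968, 0.0803, -0.4997, 0.1246, 0.8572]
J5: z=[0.0184, 0.9909, -0.1333] o=[-0.7742, -0.5875, 0.3223] → [-0.2876, -0.0134, -0.1397, 0.0184, 0.9909, -0.1333]
V = J·q̇ = [-0.9092, 0.7157, -0.0280, 0.0685, 0.7190, -1.5203]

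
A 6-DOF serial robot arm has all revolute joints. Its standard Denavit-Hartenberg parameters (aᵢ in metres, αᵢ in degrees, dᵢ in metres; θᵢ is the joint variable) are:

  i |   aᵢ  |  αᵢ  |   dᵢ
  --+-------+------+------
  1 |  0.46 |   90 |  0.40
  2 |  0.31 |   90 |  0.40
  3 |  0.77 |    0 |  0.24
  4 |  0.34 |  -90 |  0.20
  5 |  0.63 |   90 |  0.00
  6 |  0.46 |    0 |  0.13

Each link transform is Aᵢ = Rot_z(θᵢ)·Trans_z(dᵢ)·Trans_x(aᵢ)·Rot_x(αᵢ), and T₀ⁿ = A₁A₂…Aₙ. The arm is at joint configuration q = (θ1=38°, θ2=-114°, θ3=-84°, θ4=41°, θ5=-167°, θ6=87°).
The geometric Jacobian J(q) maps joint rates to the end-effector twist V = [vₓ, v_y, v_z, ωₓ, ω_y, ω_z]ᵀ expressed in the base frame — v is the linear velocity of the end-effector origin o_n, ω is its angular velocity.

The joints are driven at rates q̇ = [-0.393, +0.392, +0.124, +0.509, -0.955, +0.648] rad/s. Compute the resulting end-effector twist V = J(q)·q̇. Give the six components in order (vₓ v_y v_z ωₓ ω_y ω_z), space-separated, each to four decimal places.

0.4285 0.5567 -0.4793 0.1143 0.3520 0.3000

o_n = [0.0007, -0.2442, 0.1625]
J₁: ẑ×o_n = [0.2442, 0.0007, -0.0000], ω = ẑ
J2: z=[0.6157, -0.7880, 0.0000] o=[0.3625, 0.2832, 0.4000] → [0.1871, 0.1462, -0.6098, 0.6157, -0.7880, 0.0000]
J3: z=[-0.7199, -0.5624, 0.4067] o=[0.5094, -0.1096, 0.1168] → [0.0290, -0.1740, -0.1892, -0.7199, -0.5624, 0.4067]
J4: z=[-0.7199, -0.5624, 0.4067] o=[-0.1606, 0.3387, 0.1409] → [0.2249, 0.0812, 0.5104, -0.7199, -0.5624, 0.4067]
J5: z=[0.2317, -0.7471, -0.6230] o=[-0.5271, 0.3466, -0.0049] → [-0.4932, -0.3676, 0.2574, 0.2317, -0.7471, -0.6230]
J6: z=[0.8486, 0.4683, -0.2460] o=[-0.2275, 0.0495, 0.4628] → [-0.2129, 0.1987, -0.3561, 0.8486, 0.4683, -0.2460]
V = J·q̇ = [0.4285, 0.5567, -0.4793, 0.1143, 0.3520, 0.3000]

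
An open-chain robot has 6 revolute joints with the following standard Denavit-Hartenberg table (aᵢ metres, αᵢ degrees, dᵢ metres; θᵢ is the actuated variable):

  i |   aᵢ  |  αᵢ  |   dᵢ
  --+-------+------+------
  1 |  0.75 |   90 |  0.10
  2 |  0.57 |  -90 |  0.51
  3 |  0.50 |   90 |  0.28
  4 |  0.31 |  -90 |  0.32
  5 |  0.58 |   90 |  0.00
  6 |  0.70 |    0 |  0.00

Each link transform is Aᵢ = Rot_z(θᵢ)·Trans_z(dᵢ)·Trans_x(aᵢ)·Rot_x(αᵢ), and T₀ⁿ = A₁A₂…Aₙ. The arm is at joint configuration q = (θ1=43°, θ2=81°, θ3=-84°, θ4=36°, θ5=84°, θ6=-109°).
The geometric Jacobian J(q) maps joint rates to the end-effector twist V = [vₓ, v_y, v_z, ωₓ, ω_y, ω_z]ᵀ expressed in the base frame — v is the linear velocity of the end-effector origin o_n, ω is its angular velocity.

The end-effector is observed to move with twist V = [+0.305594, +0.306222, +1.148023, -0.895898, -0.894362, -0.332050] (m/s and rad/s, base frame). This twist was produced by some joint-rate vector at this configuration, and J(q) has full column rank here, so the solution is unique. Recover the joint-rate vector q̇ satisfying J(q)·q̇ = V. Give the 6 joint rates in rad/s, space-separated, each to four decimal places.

0.1650 -0.4000 0.6370 0.6670 0.2160 0.6160

o_n = [1.8074, -0.5981, 0.8053]
J₁: ẑ×o_n = [0.5981, 1.8074, -0.0000], ω = ẑ
J2: z=[0.6820, -0.7314, 0.0000] o=[0.5485, 0.5115, 0.1000] → [-0.5158, -0.4810, 0.1640, 0.6820, -0.7314, 0.0000]
J3: z=[-0.7223, -0.6736, 0.1564] o=[0.9615, 0.1993, 0.6630] → [0.0289, 0.2351, 1.1458, -0.7223, -0.6736, 0.1564]
J4: z=[-0.0425, -0.1826, -0.9823] o=[1.1044, -0.3474, 0.7584] → [-0.2548, -0.6885, 0.1390, -0.0425, -0.1826, -0.9823]
J5: z=[-0.9901, -0.1240, 0.0659] o=[1.1323, -0.7082, 0.4985] → [-0.0453, 0.3483, -0.0253, -0.9901, -0.1240, 0.0659]
J6: z=[0.1286, -0.9891, 0.0718] o=[1.1649, -0.6620, 1.0757] → [0.2629, 0.0809, 0.6437, 0.1286, -0.9891, 0.0718]
q̇ = J⁺·V = [0.1650, -0.4000, 0.6370, 0.6670, 0.2160, 0.6160]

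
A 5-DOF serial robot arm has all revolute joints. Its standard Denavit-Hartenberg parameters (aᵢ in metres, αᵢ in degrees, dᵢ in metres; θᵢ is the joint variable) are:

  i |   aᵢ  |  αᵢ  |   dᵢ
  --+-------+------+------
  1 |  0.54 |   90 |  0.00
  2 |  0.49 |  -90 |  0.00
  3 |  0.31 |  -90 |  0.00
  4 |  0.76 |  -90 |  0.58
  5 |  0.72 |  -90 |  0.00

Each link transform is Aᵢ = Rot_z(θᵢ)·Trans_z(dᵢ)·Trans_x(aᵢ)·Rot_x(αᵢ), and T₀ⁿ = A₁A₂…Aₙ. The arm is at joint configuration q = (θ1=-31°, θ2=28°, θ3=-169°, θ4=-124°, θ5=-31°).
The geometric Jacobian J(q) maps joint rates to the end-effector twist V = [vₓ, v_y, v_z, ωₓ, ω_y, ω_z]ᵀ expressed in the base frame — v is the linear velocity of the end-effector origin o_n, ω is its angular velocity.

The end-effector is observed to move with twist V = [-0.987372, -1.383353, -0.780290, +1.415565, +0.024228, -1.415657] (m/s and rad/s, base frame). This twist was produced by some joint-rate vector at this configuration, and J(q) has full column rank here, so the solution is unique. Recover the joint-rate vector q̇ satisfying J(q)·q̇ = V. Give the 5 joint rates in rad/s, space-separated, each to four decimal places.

o_n = [0.4179, -1.2376, 1.5353]
J₁: ẑ×o_n = [1.2376, 0.4179, -0.0000], ω = ẑ
J2: z=[-0.5150, -0.8572, 0.0000] o=[0.4629, -0.2781, 0.0000] → [-1.3160, 0.7908, 0.4556, -0.5150, -0.8572, 0.0000]
J3: z=[-0.4024, 0.2418, 0.8829] o=[0.8337, -0.5009, 0.2300] → [0.9660, 0.1581, 0.3970, -0.4024, 0.2418, 0.8829]
J4: z=[-0.3612, -0.9282, 0.0896] o=[0.5729, -0.4133, 0.0872] → [-1.2703, 0.5091, 0.1538, -0.3612, -0.9282, 0.0896]
J5: z=[-0.9224, 0.3697, 0.1117] o=[0.4674, -0.9195, 0.8913] → [0.2736, 0.5885, 0.3117, -0.9224, 0.3697, 0.1117]
q̇ = J⁺·V = [-0.7100, -0.4380, -0.6640, -0.1670, -0.9350]

-0.7100 -0.4380 -0.6640 -0.1670 -0.9350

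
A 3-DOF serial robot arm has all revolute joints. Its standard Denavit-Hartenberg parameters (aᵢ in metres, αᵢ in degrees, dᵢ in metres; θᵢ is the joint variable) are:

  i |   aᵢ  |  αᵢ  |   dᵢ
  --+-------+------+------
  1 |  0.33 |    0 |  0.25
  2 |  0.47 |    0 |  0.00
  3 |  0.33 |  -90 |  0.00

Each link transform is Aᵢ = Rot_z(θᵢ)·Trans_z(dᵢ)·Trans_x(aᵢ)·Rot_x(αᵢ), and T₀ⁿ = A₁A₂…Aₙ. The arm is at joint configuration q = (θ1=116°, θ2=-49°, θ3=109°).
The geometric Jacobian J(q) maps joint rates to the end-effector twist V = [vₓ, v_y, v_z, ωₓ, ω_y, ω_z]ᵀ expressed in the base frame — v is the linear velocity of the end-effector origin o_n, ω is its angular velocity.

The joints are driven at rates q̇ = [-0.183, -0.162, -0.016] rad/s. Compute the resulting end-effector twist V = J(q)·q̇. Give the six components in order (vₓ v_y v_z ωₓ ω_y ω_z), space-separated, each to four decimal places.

o_n = [-0.2902, 0.7523, 0.2500]
J₁: ẑ×o_n = [-0.7523, -0.2902, 0.0000], ω = ẑ
J2: z=[0.0000, 0.0000, 1.0000] o=[-0.1447, 0.2966, 0.2500] → [-0.4557, -0.1456, 0.0000, 0.0000, 0.0000, 1.0000]
J3: z=[0.0000, 0.0000, 1.0000] o=[0.0390, 0.7292, 0.2500] → [-0.0230, -0.3292, 0.0000, 0.0000, 0.0000, 1.0000]
V = J·q̇ = [0.2118, 0.0820, 0.0000, 0.0000, 0.0000, -0.3610]

0.2118 0.0820 0.0000 0.0000 0.0000 -0.3610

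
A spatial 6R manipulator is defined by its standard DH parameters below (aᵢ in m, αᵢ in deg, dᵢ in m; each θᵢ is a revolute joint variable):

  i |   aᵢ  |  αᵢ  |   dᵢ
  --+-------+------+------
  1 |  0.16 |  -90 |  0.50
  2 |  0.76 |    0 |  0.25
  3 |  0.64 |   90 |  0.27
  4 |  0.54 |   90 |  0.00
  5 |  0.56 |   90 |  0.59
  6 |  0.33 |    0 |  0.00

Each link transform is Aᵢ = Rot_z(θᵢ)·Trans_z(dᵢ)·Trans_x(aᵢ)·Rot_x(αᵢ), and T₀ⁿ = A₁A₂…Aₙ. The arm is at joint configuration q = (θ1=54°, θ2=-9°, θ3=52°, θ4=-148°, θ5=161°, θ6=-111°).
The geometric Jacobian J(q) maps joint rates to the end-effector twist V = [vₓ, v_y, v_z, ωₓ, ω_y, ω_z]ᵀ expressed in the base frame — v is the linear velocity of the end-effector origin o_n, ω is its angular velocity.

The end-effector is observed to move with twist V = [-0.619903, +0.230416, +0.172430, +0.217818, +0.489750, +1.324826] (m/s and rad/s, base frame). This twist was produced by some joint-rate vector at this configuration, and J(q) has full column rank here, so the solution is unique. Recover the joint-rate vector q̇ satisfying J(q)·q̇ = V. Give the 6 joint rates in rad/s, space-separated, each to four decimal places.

0.4840 -0.5050 0.8710 0.1130 -0.1150 0.9090

o_n = [0.1976, 1.4530, 0.4602]
J₁: ẑ×o_n = [-1.4530, 0.1976, 0.0000], ω = ẑ
J2: z=[-0.8090, 0.5878, 0.0000] o=[0.0940, 0.1294, 0.5000] → [-0.0234, -0.0322, -1.1317, -0.8090, 0.5878, 0.0000]
J3: z=[-0.8090, 0.5878, 0.0000] o=[0.3330, 0.8837, 0.6189] → [-0.0933, -0.1284, -0.3810, -0.8090, 0.5878, 0.0000]
J4: z=[0.4009, 0.5517, 0.7314] o=[0.3897, 1.4210, 0.1824] → [0.1299, -0.2519, 0.1188, 0.4009, 0.5517, 0.7314]
J5: z=[-0.9139, 0.1849, 0.3614] o=[0.4243, 0.9819, 0.4947] → [-0.1767, -0.1135, -0.3886, -0.9139, 0.1849, 0.3614]
J6: z=[0.3999, 0.2569, 0.8798] o=[-0.0757, 1.6222, 0.5351] → [0.1296, 0.2704, -0.1379, 0.3999, 0.2569, 0.8798]
q̇ = J⁺·V = [0.4840, -0.5050, 0.8710, 0.1130, -0.1150, 0.9090]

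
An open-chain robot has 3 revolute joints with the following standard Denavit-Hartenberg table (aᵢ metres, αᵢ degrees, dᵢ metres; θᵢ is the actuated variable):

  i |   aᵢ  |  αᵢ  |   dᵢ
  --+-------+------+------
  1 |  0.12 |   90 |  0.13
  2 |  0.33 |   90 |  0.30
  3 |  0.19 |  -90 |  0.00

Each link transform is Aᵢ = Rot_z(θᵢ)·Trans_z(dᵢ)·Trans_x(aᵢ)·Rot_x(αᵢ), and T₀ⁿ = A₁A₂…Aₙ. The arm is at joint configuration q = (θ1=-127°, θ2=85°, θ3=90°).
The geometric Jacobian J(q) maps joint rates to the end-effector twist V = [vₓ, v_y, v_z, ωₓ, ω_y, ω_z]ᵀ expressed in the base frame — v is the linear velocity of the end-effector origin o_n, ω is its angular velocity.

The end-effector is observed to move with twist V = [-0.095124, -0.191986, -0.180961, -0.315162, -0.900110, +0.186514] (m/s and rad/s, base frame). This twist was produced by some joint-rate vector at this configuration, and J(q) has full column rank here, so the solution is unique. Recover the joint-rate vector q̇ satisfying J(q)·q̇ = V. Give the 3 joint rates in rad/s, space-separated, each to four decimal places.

0.2660 -0.2900 0.9120

o_n = [-0.4809, 0.1761, 0.4587]
J₁: ẑ×o_n = [-0.1761, -0.4809, 0.0000], ω = ẑ
J2: z=[-0.7986, 0.6018, 0.0000] o=[-0.0722, -0.0958, 0.1300] → [0.1978, 0.2625, 0.0288, -0.7986, 0.6018, 0.0000]
J3: z=[-0.5995, -0.7956, -0.0872] o=[-0.3291, 0.0617, 0.4587] → [0.0100, 0.0132, -0.1893, -0.5995, -0.7956, -0.0872]
q̇ = J⁺·V = [0.2660, -0.2900, 0.9120]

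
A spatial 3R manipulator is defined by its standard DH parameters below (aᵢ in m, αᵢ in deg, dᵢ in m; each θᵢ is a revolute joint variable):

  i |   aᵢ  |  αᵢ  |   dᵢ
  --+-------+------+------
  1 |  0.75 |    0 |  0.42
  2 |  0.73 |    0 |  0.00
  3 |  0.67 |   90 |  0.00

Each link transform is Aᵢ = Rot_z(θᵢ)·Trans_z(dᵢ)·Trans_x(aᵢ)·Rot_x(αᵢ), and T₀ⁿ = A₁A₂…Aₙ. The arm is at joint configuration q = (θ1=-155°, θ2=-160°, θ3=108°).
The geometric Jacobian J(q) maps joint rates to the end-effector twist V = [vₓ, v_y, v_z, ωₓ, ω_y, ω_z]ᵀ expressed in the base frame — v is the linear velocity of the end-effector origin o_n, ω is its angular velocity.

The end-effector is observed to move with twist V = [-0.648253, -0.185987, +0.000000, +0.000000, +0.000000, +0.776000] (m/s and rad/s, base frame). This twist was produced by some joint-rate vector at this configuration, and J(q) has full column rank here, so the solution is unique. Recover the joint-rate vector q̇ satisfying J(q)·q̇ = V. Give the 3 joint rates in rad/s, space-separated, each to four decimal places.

o_n = [-0.7605, 0.5034, 0.4200]
J₁: ẑ×o_n = [-0.5034, -0.7605, 0.0000], ω = ẑ
J2: z=[0.0000, 0.0000, 1.0000] o=[-0.6797, -0.3170, 0.4200] → [-0.8204, -0.0808, 0.0000, 0.0000, 0.0000, 1.0000]
J3: z=[0.0000, 0.0000, 1.0000] o=[-0.1635, 0.1992, 0.4200] → [-0.3042, -0.5970, 0.0000, 0.0000, 0.0000, 1.0000]
q̇ = J⁺·V = [0.3720, 0.6550, -0.2510]

0.3720 0.6550 -0.2510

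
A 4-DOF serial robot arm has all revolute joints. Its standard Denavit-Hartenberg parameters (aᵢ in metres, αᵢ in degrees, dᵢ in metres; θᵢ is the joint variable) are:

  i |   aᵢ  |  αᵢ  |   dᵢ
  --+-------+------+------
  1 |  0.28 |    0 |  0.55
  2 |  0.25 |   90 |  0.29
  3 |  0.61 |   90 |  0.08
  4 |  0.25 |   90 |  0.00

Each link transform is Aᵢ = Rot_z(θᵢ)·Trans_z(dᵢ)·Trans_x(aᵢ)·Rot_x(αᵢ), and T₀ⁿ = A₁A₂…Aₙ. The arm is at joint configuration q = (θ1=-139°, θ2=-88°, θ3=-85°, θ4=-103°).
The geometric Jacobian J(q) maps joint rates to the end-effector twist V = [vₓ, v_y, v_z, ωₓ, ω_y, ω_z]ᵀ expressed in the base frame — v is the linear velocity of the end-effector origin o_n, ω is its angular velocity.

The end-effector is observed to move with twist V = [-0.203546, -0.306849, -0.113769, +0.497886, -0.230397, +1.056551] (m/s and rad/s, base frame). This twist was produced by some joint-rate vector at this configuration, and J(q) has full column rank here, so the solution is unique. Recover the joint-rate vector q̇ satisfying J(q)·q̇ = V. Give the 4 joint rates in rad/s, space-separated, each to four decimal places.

0.1090 0.9920 0.2070 0.5100

o_n = [-0.5344, -0.0771, 0.2883]
J₁: ẑ×o_n = [0.0771, -0.5344, 0.0000], ω = ẑ
J2: z=[0.0000, 0.0000, 1.0000] o=[-0.2113, -0.1837, 0.5500] → [-0.1066, -0.3231, 0.0000, 0.0000, 0.0000, 1.0000]
J3: z=[0.7314, 0.6820, 0.0000] o=[-0.3818, -0.0009, 0.8400] → [-0.3762, 0.4035, 0.0483, 0.7314, 0.6820, 0.0000]
J4: z=[0.6794, -0.7286, -0.0872] o=[-0.3596, 0.0926, 0.2323] → [-0.0556, -0.0228, -0.2427, 0.6794, -0.7286, -0.0872]
q̇ = J⁺·V = [0.1090, 0.9920, 0.2070, 0.5100]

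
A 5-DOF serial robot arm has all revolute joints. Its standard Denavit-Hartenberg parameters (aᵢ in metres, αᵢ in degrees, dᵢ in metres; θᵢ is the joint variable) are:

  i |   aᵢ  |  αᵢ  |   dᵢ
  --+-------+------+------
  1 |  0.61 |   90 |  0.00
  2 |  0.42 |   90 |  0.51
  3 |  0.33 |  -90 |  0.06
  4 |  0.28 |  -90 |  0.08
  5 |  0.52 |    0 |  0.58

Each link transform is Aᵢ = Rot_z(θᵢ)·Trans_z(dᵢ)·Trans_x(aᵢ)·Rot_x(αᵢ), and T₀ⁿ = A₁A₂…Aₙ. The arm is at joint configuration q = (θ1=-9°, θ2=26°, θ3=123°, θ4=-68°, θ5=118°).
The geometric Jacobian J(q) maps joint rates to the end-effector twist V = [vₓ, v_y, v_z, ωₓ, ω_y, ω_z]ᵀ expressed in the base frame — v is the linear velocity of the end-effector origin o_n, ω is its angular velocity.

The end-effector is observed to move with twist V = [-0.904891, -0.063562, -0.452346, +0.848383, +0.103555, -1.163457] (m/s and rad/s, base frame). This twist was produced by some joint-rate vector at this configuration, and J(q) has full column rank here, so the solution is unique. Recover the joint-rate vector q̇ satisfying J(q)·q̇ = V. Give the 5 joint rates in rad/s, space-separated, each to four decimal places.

-0.1450 0.6720 0.9040 0.2490 -0.9920

o_n = [0.5502, -1.5608, 0.2246]
J₁: ẑ×o_n = [1.5608, 0.5502, -0.0000], ω = ẑ
J2: z=[-0.1564, -0.9877, 0.0000] o=[0.6025, -0.0954, 0.0000] → [-0.2218, 0.0351, 0.1776, -0.1564, -0.9877, 0.0000]
J3: z=[0.4330, -0.0686, -0.8988] o=[0.8956, -0.6582, 0.1841] → [-0.8140, 0.2929, -0.4145, 0.4330, -0.0686, -0.8988]
J4: z=[-0.6593, 0.6559, -0.3676] o=[0.7187, -0.9104, 0.0514] → [-0.1255, 0.1761, 0.5394, -0.6593, 0.6559, -0.3676]
J5: z=[-0.7321, -0.6713, 0.1153] o=[0.7139, -0.9546, -0.2364] → [-0.2395, 0.3186, 0.3339, -0.7321, -0.6713, 0.1153]
q̇ = J⁺·V = [-0.1450, 0.6720, 0.9040, 0.2490, -0.9920]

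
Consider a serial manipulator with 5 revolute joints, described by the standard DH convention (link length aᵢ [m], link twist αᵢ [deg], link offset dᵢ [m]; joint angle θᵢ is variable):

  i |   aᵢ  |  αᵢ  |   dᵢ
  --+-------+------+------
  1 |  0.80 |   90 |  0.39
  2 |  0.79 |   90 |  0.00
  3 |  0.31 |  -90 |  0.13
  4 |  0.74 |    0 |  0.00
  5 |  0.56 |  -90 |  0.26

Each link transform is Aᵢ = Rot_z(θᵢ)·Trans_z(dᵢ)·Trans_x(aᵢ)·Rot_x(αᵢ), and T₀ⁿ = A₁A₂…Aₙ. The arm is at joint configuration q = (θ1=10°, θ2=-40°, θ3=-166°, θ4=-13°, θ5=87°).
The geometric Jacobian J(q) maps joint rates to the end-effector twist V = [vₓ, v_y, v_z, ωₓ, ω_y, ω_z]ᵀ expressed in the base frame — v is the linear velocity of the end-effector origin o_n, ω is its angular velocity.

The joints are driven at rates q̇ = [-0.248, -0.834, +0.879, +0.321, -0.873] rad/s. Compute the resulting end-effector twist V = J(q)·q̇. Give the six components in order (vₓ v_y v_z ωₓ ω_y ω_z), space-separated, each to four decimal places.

0.4848 0.9588 0.0864 -0.7090 0.1780 -0.8355

o_n = [0.6231, 0.6572, 0.7664]
J₁: ẑ×o_n = [-0.6572, 0.6231, 0.0000], ω = ẑ
J2: z=[0.1736, -0.9848, 0.0000] o=[0.7878, 0.1389, 0.3900] → [-0.3706, -0.0654, -0.0723, 0.1736, -0.9848, 0.0000]
J3: z=[-0.6330, -0.1116, -0.7660] o=[1.3838, 0.2440, -0.1178] → [0.2179, 1.1425, -0.3465, -0.6330, -0.1116, -0.7660]
J4: z=[0.0140, 0.9877, -0.1555] o=[1.0616, 0.2633, -0.0240] → [0.8420, 0.0571, 0.4387, 0.0140, 0.9877, -0.1555]
J5: z=[0.0140, 0.9877, -0.1555] o=[0.3981, 0.3235, 0.2981] → [0.5144, -0.0415, -0.2175, 0.0140, 0.9877, -0.1555]
V = J·q̇ = [0.4848, 0.9588, 0.0864, -0.7090, 0.1780, -0.8355]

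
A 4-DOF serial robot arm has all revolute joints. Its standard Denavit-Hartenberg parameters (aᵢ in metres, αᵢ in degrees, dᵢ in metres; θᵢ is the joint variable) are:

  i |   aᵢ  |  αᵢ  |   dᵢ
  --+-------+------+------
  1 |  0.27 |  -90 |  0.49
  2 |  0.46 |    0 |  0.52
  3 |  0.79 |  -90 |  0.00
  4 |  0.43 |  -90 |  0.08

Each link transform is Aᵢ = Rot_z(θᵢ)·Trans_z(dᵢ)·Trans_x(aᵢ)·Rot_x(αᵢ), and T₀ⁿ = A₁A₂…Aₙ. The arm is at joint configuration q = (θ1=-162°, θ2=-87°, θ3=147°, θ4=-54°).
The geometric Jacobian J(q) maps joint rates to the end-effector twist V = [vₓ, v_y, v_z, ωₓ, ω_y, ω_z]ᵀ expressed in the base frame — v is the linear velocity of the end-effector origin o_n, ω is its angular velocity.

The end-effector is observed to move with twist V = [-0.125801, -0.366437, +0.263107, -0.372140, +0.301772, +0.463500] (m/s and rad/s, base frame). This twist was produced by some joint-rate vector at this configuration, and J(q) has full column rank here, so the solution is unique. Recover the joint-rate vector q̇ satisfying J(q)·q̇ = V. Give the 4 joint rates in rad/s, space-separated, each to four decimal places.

0.3130 0.3870 -0.7890 -0.3010

o_n = [-0.4415, -1.0560, 0.0063]
J₁: ẑ×o_n = [1.0560, -0.4415, 0.0000], ω = ẑ
J2: z=[0.3090, -0.9511, 0.0000] o=[-0.2568, -0.0834, 0.4900] → [0.4600, 0.1495, -0.4762, 0.3090, -0.9511, 0.0000]
J3: z=[0.3090, -0.9511, 0.0000] o=[-0.1190, -0.5854, 0.9494] → [0.8969, 0.2914, -0.4521, 0.3090, -0.9511, 0.0000]
J4: z=[0.8236, 0.2676, -0.5000] o=[-0.4947, -0.7075, 0.2652] → [-0.2435, 0.1866, -0.3013, 0.8236, 0.2676, -0.5000]
q̇ = J⁺·V = [0.3130, 0.3870, -0.7890, -0.3010]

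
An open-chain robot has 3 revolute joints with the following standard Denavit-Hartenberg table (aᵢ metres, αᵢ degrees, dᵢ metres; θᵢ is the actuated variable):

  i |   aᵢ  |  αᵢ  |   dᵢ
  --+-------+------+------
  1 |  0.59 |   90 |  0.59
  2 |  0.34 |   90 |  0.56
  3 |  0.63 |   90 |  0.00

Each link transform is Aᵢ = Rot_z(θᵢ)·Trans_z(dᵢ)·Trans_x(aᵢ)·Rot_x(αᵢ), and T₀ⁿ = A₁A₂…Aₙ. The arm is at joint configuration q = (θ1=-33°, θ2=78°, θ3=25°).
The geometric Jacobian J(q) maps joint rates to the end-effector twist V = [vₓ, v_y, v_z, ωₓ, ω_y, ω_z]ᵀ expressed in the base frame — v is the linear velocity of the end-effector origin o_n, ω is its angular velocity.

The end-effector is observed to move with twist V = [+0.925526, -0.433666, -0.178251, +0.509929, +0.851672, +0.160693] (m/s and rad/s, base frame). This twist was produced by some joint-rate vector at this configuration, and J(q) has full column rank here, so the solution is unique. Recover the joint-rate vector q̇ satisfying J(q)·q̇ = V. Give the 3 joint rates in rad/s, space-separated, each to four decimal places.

0.1530 -0.9920 -0.0370

o_n = [0.2037, -1.1174, 1.4811]
J₁: ẑ×o_n = [1.1174, 0.2037, -0.0000], ω = ẑ
J2: z=[-0.5446, -0.8387, 0.0000] o=[0.4948, -0.3213, 0.5900] → [-0.7473, 0.4853, 0.1894, -0.5446, -0.8387, 0.0000]
J3: z=[0.8203, -0.5327, -0.2079] o=[0.2491, -0.8295, 0.9226] → [-0.3574, -0.4487, -0.2604, 0.8203, -0.5327, -0.2079]
q̇ = J⁺·V = [0.1530, -0.9920, -0.0370]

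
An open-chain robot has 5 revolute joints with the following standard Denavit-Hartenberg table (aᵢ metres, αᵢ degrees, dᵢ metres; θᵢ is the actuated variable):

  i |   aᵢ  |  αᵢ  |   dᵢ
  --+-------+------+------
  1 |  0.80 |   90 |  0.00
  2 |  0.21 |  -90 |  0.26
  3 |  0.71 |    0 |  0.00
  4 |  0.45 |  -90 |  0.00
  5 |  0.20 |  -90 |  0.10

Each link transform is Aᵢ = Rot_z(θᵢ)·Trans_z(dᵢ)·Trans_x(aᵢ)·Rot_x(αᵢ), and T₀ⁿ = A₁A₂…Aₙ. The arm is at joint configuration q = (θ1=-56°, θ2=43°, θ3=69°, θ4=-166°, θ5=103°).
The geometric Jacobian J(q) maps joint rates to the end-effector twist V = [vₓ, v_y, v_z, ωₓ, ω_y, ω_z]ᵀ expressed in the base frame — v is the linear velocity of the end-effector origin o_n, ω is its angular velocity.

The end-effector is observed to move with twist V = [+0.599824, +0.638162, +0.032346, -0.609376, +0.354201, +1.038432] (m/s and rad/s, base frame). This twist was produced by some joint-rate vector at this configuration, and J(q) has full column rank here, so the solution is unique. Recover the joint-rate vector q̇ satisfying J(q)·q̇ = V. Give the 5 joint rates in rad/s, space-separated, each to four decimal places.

o_n = [0.7226, -1.0916, 0.2083]
J₁: ẑ×o_n = [1.0916, 0.7226, -0.0000], ω = ẑ
J2: z=[-0.8290, -0.5592, 0.0000] o=[0.4474, -0.6632, 0.0000] → [-0.1165, 0.1727, 0.5091, -0.8290, -0.5592, 0.0000]
J3: z=[-0.3814, 0.5654, 0.7314] o=[0.3177, -0.9359, 0.1432] → [0.1506, 0.3210, -0.1696, -0.3814, 0.5654, 0.7314]
J4: z=[-0.3814, 0.5654, 0.7314] o=[0.9713, -0.7196, 0.3167] → [0.2108, -0.2232, 0.2825, -0.3814, 0.5654, 0.7314]
J5: z=[0.3049, -0.6699, 0.6769] o=[0.5786, -0.9361, 0.2793] → [0.1529, 0.1192, 0.0491, 0.3049, -0.6699, 0.6769]
q̇ = J⁺·V = [0.4760, 0.3170, 0.8040, 0.0400, -0.0810]

0.4760 0.3170 0.8040 0.0400 -0.0810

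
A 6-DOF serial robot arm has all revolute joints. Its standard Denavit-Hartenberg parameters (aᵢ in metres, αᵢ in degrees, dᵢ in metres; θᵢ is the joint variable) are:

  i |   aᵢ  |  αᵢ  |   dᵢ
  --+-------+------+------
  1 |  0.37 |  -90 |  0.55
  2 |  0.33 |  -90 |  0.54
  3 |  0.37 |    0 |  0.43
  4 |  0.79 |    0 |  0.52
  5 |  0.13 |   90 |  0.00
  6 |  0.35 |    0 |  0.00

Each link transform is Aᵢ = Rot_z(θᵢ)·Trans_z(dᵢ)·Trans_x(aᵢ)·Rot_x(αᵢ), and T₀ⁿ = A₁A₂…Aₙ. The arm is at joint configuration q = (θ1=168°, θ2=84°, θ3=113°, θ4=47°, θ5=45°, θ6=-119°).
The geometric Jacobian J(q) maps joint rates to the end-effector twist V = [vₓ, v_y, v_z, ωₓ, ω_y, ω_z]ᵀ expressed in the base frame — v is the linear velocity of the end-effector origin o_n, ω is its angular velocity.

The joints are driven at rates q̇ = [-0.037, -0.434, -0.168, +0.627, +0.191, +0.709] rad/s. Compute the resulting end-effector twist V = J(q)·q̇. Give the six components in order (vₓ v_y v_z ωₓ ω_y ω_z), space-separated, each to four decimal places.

o_n = [0.3359, 0.0181, 1.0008]
J₁: ẑ×o_n = [-0.0181, 0.3359, 0.0000], ω = ẑ
J2: z=[-0.2079, -0.9781, 0.0000] o=[-0.3619, 0.0769, 0.5500] → [-0.4410, 0.0937, 0.6948, -0.2079, -0.9781, 0.0000]
J3: z=[0.9728, -0.2068, -0.1045] o=[-0.5079, -0.4441, 0.2218] → [-0.1128, -0.8460, 0.6241, 0.9728, -0.2068, -0.1045]
J4: z=[0.9728, -0.2068, -0.1045] o=[-0.0040, -0.2030, 0.3206] → [-0.1175, -0.6972, 0.2854, 0.9728, -0.2068, -0.1045]
J5: z=[0.9728, -0.2068, -0.1045] o=[0.6339, -0.0624, 1.0046] → [0.0092, 0.0348, 0.0167, 0.9728, -0.2068, -0.1045]
J6: z=[0.2316, 0.8773, 0.4203] o=[0.6345, -0.1187, 1.1217] → [-0.1636, -0.0975, 0.2937, 0.2316, 0.8773, 0.4203]
V = J·q̇ = [0.0231, -0.4106, -0.0161, 0.8868, 0.9121, 0.1931]

0.0231 -0.4106 -0.0161 0.8868 0.9121 0.1931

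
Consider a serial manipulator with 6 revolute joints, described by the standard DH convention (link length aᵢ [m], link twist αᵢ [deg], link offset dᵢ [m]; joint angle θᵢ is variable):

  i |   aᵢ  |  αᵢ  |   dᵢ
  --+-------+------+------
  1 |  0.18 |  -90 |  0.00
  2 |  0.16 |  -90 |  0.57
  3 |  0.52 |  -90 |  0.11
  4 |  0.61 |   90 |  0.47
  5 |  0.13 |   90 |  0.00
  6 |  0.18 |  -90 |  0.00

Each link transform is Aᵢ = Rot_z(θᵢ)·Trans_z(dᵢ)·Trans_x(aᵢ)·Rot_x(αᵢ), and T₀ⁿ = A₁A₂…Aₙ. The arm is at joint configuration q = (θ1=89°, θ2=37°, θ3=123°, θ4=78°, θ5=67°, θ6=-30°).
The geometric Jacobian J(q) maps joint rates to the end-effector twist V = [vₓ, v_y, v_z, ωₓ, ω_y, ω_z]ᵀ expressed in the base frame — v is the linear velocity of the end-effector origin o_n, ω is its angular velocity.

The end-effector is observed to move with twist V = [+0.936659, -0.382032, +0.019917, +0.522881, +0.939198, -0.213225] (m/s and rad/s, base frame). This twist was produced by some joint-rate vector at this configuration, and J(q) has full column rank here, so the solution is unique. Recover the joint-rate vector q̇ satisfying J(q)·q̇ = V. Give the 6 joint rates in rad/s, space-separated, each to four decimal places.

-0.3540 -0.4620 -0.6150 -0.5890 -0.3360 -0.0020

o_n = [-0.4823, -0.0581, 0.9554]
J₁: ẑ×o_n = [0.0581, -0.4823, 0.0000], ω = ẑ
J2: z=[-0.9998, 0.0175, 0.0000] o=[0.0031, 0.1800, 0.0000] → [0.0167, 0.9553, 0.2465, -0.9998, 0.0175, 0.0000]
J3: z=[-0.0105, -0.6017, -0.7986] o=[-0.5645, 0.3177, -0.0963] → [-0.9330, -0.0547, 0.0534, -0.0105, -0.6017, -0.7986]
J4: z=[-0.5562, -0.6602, 0.5047] o=[-0.1336, 0.0177, -0.0137] → [-0.6015, 0.3631, -0.1880, -0.5562, -0.6602, 0.5047]
J5: z=[0.8106, -0.5648, 0.1546] o=[-0.2834, 0.0095, 0.7416] → [-0.1103, -0.2040, -0.1671, 0.8106, -0.5648, 0.1546]
J6: z=[0.3858, 0.7137, 0.5846] o=[-0.3407, -0.0444, 0.8452] → [0.0867, -0.1253, 0.0958, 0.3858, 0.7137, 0.5846]
q̇ = J⁺·V = [-0.3540, -0.4620, -0.6150, -0.5890, -0.3360, -0.0020]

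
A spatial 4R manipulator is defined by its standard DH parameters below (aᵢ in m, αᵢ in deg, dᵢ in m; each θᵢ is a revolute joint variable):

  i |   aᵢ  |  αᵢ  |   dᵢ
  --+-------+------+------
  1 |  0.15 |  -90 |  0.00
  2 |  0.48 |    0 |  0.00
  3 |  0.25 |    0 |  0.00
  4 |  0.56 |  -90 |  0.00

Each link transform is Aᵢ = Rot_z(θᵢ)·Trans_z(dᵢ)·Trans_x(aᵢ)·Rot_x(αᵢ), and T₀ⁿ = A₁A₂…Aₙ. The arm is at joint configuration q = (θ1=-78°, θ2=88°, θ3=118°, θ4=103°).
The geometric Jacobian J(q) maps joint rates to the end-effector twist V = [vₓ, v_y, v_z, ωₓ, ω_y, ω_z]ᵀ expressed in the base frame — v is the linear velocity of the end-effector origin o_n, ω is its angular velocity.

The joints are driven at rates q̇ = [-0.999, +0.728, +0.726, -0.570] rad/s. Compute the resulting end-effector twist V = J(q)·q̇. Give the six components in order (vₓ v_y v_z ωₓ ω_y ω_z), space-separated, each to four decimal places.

-0.2472 -0.2517 0.0030 0.8647 0.1838 -0.9990

o_n = [0.0612, -0.2880, 0.0651]
J₁: ẑ×o_n = [0.2880, 0.0612, -0.0000], ω = ẑ
J2: z=[0.9781, 0.2079, 0.0000] o=[0.0312, -0.1467, 0.0000] → [0.0135, -0.0637, -0.1445, 0.9781, 0.2079, 0.0000]
J3: z=[0.9781, 0.2079, 0.0000] o=[0.0347, -0.1631, -0.4797] → [0.1133, -0.5329, -0.1277, 0.9781, 0.2079, 0.0000]
J4: z=[0.9781, 0.2079, 0.0000] o=[-0.0120, 0.0567, -0.3701] → [0.0905, -0.4257, -0.3524, 0.9781, 0.2079, 0.0000]
V = J·q̇ = [-0.2472, -0.2517, 0.0030, 0.8647, 0.1838, -0.9990]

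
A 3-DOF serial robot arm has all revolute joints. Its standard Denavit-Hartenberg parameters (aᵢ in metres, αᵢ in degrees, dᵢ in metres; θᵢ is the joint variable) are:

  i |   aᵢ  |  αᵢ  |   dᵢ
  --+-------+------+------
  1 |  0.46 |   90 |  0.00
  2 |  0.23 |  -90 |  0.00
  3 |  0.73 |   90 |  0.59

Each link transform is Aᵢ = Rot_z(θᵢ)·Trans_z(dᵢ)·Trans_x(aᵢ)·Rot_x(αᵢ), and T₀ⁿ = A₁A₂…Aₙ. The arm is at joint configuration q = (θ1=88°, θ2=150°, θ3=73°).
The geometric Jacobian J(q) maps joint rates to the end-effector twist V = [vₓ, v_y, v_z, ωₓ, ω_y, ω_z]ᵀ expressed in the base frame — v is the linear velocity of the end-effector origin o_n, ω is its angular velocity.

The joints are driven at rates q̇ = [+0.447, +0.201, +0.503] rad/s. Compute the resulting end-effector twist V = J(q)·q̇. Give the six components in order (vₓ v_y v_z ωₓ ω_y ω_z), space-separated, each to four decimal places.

-0.0077 0.0505 -0.3121 0.1921 -0.2584 0.0114

o_n = [-0.7053, -0.1945, -0.2892]
J₁: ẑ×o_n = [0.1945, -0.7053, 0.0000], ω = ẑ
J2: z=[0.9994, -0.0349, 0.0000] o=[0.0161, 0.4597, 0.0000] → [0.0101, 0.2891, -0.6790, 0.9994, -0.0349, 0.0000]
J3: z=[-0.0174, -0.4997, -0.8660] o=[0.0091, 0.2607, 0.1150] → [-0.1922, 0.6117, -0.3491, -0.0174, -0.4997, -0.8660]
V = J·q̇ = [-0.0077, 0.0505, -0.3121, 0.1921, -0.2584, 0.0114]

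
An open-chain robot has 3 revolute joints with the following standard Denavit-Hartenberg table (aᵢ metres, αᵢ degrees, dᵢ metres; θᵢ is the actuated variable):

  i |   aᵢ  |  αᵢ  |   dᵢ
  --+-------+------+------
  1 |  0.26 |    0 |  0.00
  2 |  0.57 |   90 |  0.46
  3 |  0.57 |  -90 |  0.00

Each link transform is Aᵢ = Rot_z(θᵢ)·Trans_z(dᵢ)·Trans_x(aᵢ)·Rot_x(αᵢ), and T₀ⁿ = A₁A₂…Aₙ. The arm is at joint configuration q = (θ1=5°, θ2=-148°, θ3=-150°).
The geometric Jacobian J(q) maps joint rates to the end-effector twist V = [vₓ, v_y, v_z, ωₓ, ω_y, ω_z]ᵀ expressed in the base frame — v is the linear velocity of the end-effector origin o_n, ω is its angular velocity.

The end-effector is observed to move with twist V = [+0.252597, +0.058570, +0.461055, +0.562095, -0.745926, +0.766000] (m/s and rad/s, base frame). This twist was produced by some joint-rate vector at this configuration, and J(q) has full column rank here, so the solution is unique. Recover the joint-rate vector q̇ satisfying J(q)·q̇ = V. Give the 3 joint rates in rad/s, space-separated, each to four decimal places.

-0.2120 0.9780 -0.9340

o_n = [0.1980, -0.0233, 0.1750]
J₁: ẑ×o_n = [0.0233, 0.1980, -0.0000], ω = ẑ
J2: z=[0.0000, 0.0000, 1.0000] o=[0.2590, 0.0227, 0.0000] → [0.0460, -0.0610, 0.0000, 0.0000, 0.0000, 1.0000]
J3: z=[-0.6018, 0.7986, 0.0000] o=[-0.1962, -0.3204, 0.4600] → [-0.2276, -0.1715, -0.4936, -0.6018, 0.7986, 0.0000]
q̇ = J⁺·V = [-0.2120, 0.9780, -0.9340]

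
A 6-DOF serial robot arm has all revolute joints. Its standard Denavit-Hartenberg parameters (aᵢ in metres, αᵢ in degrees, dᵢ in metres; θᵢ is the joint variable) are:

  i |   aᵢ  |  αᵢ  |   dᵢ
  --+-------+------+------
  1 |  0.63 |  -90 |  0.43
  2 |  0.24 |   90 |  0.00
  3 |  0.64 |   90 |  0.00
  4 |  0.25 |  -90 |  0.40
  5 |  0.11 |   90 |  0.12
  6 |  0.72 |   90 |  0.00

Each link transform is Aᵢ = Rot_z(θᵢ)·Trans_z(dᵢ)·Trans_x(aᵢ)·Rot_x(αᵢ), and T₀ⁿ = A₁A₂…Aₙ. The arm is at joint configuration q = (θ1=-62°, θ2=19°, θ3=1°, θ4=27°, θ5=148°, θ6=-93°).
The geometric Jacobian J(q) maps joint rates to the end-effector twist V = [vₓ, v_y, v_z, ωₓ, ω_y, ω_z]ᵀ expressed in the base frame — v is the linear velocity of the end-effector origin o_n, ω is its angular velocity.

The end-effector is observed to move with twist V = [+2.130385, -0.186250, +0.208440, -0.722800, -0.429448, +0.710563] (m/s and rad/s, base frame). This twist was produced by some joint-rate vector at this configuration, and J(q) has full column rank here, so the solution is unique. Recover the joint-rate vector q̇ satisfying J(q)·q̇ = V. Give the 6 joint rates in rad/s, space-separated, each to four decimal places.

0.5450 -0.2040 0.9960 -0.0040 -0.7240 -0.7540

o_n = [0.5133, -1.6955, -0.4254]
J₁: ẑ×o_n = [1.6955, 0.5133, -0.0000], ω = ẑ
J2: z=[0.8829, 0.4695, 0.0000] o=[0.2958, -0.5563, 0.4300] → [-0.4016, 0.7553, -1.1081, 0.8829, 0.4695, 0.0000]
J3: z=[0.1528, -0.2875, 0.9455] o=[0.4023, -0.7566, 0.3519] → [1.1112, 0.2238, -0.1116, 0.1528, -0.2875, 0.9455]
J4: z=[-0.8751, -0.4840, -0.0057] o=[0.6962, -1.2856, 0.1435] → [0.2730, -0.4968, 0.2702, -0.8751, -0.4840, -0.0057]
J5: z=[-0.0723, 0.1191, 0.9902] o=[0.4658, -1.6959, 0.1761] → [-0.0720, 0.0035, -0.0057, -0.0723, 0.1191, 0.9902]
J6: z=[0.9957, -0.0490, 0.0786] o=[0.4635, -1.5725, 0.2822] → [0.0443, 0.7085, -0.1200, 0.9957, -0.0490, 0.0786]
q̇ = J⁺·V = [0.5450, -0.2040, 0.9960, -0.0040, -0.7240, -0.7540]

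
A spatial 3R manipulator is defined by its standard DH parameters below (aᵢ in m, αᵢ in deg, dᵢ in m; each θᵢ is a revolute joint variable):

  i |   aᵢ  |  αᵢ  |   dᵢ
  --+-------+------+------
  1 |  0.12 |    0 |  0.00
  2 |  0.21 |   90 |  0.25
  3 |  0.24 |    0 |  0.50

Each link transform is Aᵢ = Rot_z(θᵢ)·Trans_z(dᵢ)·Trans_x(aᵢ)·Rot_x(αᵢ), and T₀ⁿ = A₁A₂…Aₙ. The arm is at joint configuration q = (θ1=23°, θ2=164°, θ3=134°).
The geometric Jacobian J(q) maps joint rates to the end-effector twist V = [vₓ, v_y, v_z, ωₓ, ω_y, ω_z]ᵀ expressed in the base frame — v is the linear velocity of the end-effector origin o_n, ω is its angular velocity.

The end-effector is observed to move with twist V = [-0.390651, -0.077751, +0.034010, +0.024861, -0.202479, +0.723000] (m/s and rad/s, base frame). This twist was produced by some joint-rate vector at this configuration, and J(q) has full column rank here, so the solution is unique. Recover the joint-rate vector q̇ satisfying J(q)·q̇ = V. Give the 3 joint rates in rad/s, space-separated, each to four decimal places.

0.0150 0.7080 -0.2040

o_n = [0.0066, 0.5379, 0.4226]
J₁: ẑ×o_n = [-0.5379, 0.0066, 0.0000], ω = ẑ
J2: z=[0.0000, 0.0000, 1.0000] o=[0.1105, 0.0469, 0.0000] → [-0.4910, -0.1039, 0.0000, 0.0000, 0.0000, 1.0000]
J3: z=[-0.1219, 0.9925, 0.0000] o=[-0.0980, 0.0213, 0.2500] → [0.1714, 0.0210, -0.1667, -0.1219, 0.9925, 0.0000]
q̇ = J⁺·V = [0.0150, 0.7080, -0.2040]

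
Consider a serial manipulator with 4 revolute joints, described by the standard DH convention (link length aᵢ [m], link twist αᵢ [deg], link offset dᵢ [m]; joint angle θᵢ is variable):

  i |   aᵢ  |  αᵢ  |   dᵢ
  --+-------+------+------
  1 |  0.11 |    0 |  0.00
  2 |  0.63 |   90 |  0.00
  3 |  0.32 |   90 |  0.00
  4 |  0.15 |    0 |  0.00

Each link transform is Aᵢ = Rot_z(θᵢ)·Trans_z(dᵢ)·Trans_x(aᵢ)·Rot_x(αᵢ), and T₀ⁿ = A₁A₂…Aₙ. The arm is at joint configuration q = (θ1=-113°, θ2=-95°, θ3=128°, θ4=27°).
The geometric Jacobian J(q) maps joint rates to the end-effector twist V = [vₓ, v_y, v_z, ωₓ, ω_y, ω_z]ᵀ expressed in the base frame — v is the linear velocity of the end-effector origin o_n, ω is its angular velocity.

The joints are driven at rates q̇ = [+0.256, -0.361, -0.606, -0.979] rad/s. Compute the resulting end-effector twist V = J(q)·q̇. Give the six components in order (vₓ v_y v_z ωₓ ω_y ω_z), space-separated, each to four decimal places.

o_n = [-0.3207, 0.1235, 0.3575]
J₁: ẑ×o_n = [-0.1235, -0.3207, 0.0000], ω = ẑ
J2: z=[0.0000, 0.0000, 1.0000] o=[-0.0430, -0.1013, 0.0000] → [-0.2248, -0.2777, 0.0000, 0.0000, 0.0000, 1.0000]
J3: z=[0.4695, 0.8829, 0.0000] o=[-0.5992, 0.1945, 0.0000] → [0.3156, -0.1678, -0.2793, 0.4695, 0.8829, 0.0000]
J4: z=[-0.6958, 0.3699, 0.6157] o=[-0.4253, 0.1020, 0.2522] → [0.0257, 0.1377, -0.0537, -0.6958, 0.3699, 0.6157]
V = J·q̇ = [-0.1669, -0.0149, 0.2218, 0.3967, -0.8972, -0.7077]

-0.1669 -0.0149 0.2218 0.3967 -0.8972 -0.7077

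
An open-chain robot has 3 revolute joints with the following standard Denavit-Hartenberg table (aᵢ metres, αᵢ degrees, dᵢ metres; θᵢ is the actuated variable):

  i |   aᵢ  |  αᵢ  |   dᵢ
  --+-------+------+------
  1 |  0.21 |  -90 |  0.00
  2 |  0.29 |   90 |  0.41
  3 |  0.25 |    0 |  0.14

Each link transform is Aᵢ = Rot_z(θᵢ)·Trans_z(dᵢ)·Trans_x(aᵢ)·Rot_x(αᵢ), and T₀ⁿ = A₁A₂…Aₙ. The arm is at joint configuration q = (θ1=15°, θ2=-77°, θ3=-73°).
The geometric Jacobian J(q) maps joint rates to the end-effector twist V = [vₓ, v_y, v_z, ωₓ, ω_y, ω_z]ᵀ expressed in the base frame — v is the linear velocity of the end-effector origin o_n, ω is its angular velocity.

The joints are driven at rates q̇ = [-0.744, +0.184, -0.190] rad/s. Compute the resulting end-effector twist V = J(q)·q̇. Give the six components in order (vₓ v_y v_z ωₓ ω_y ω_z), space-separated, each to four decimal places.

0.2149 -0.0764 -0.0342 0.1312 0.2256 -0.7867

o_n = [0.1057, 0.2053, 0.3853]
J₁: ẑ×o_n = [-0.2053, 0.1057, 0.0000], ω = ẑ
J2: z=[-0.2588, 0.9659, 0.0000] o=[0.2028, 0.0544, 0.0000] → [0.3722, 0.0997, 0.0547, -0.2588, 0.9659, 0.0000]
J3: z=[-0.9412, -0.2522, 0.2250] o=[0.1597, 0.4673, 0.2826] → [0.0330, 0.0845, 0.2329, -0.9412, -0.2522, 0.2250]
V = J·q̇ = [0.2149, -0.0764, -0.0342, 0.1312, 0.2256, -0.7867]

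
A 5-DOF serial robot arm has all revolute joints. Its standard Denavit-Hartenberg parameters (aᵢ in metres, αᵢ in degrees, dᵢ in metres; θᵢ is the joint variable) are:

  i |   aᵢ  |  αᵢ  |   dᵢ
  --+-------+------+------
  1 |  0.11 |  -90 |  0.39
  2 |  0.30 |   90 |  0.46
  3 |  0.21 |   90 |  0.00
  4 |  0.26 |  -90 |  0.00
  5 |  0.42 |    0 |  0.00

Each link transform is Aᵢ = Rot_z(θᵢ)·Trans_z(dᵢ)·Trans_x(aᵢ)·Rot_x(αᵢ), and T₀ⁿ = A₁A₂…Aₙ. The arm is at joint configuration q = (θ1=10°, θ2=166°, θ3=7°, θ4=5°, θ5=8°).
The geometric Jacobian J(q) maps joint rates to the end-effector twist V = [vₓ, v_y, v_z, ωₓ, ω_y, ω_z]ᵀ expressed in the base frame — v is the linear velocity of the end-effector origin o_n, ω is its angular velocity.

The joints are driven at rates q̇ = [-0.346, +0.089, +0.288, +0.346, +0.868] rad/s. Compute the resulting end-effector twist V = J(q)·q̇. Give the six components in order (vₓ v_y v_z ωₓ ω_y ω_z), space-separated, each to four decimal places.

0.2278 1.0046 -0.0828 0.3519 -0.2057 -1.4565

o_n = [-1.1039, 0.4407, 0.0499]
J₁: ẑ×o_n = [-0.4407, -1.1039, 0.0000], ω = ẑ
J2: z=[-0.1736, 0.9848, 0.0000] o=[0.1083, 0.0191, 0.3900] → [-0.3350, -0.0591, 1.1206, -0.1736, 0.9848, 0.0000]
J3: z=[0.2382, 0.0420, -0.9703] o=[-0.2582, 0.4216, 0.3174] → [0.0073, 0.8843, 0.0401, 0.2382, 0.0420, -0.9703]
J4: z=[0.0559, -0.9980, -0.0295] o=[-0.4618, 0.4117, 0.2670] → [0.2175, 0.0311, -0.6392, 0.0559, -0.9980, -0.0295]
J5: z=[0.3218, 0.0460, -0.9457] o=[-0.7076, 0.4004, 0.1828] → [0.0320, 0.4176, 0.0312, 0.3218, 0.0460, -0.9457]
V = J·q̇ = [0.2278, 1.0046, -0.0828, 0.3519, -0.2057, -1.4565]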